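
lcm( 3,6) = 6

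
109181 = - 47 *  ( - 2323 ) 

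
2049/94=2049/94 = 21.80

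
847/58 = 847/58= 14.60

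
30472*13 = 396136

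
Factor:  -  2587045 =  - 5^1*421^1*1229^1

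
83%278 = 83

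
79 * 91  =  7189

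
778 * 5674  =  4414372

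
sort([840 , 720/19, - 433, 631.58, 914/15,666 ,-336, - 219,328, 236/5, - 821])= [ - 821, - 433, - 336, - 219,720/19 , 236/5, 914/15 , 328, 631.58,666, 840]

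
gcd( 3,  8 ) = 1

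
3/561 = 1/187 = 0.01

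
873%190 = 113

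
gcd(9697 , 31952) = 1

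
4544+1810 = 6354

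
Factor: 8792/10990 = 4/5=2^2*5^(-1)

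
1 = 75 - 74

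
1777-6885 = -5108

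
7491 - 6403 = 1088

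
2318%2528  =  2318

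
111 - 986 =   -  875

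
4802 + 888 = 5690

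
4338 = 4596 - 258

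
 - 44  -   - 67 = 23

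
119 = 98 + 21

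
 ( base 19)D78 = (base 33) 4eg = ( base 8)11342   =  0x12e2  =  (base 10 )4834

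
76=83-7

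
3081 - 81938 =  - 78857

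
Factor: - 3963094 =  - 2^1*1981547^1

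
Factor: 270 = 2^1*3^3 * 5^1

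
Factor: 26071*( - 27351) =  - 713067921 = -3^3* 29^2*31^1*1013^1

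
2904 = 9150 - 6246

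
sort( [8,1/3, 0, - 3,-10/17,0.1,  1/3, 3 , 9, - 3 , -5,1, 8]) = [-5, - 3 ,  -  3,-10/17,  0, 0.1, 1/3, 1/3,1, 3 , 8,  8,9]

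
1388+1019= 2407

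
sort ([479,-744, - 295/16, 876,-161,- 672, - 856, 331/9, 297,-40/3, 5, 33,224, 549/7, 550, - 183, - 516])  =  [ - 856, - 744, - 672, - 516,-183,-161, - 295/16,-40/3,  5,33,  331/9 , 549/7,  224, 297,479 , 550,876]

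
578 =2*289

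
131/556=131/556 = 0.24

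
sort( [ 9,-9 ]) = [-9, 9]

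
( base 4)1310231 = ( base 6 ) 54325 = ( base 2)1110100101101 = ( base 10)7469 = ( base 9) 11218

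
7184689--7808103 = 14992792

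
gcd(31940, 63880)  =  31940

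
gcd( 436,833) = 1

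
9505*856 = 8136280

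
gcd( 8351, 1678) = 1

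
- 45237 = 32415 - 77652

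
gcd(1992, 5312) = 664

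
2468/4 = 617 = 617.00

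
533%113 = 81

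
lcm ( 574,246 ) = 1722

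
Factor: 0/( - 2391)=0^1 = 0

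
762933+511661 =1274594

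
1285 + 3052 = 4337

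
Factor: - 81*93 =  - 7533=-3^5 * 31^1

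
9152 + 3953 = 13105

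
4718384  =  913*5168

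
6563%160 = 3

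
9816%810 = 96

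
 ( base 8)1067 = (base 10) 567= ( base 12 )3b3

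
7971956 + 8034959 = 16006915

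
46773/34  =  1375+23/34 = 1375.68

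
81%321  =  81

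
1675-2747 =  - 1072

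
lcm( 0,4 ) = 0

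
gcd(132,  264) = 132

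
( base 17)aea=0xc42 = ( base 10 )3138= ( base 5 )100023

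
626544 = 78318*8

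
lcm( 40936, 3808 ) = 163744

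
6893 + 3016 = 9909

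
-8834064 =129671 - 8963735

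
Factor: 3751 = 11^2*31^1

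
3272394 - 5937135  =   - 2664741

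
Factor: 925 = 5^2 * 37^1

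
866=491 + 375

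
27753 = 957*29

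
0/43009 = 0 = 0.00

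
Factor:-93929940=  - 2^2 *3^2*5^1 *13^1*137^1*293^1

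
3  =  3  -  0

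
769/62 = 12 + 25/62 = 12.40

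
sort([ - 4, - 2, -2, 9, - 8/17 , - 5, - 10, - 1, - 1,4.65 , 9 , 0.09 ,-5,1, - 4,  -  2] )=[ - 10,  -  5,  -  5 , - 4, - 4 , - 2, - 2, - 2,- 1, - 1, - 8/17 , 0.09,1,4.65, 9, 9] 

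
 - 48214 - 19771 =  - 67985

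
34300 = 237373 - 203073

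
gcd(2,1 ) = 1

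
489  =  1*489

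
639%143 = 67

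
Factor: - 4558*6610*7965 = -2^2*3^3*5^2*43^1*53^1 *59^1*661^1 =-  239972546700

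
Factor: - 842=-2^1*421^1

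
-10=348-358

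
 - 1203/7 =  - 1203/7 = - 171.86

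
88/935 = 8/85 = 0.09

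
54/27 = 2 = 2.00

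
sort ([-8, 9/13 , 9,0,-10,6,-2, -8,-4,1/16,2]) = [ - 10,-8, -8, - 4, - 2, 0,1/16, 9/13 , 2, 6,  9]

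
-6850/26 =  - 3425/13= - 263.46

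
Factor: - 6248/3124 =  - 2 = -2^1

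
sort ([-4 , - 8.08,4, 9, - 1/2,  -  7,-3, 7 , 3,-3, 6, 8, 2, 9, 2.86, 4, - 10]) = [ - 10,-8.08, - 7, - 4, - 3, - 3, - 1/2,2, 2.86, 3 , 4,  4, 6, 7,8, 9, 9 ]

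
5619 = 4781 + 838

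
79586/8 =39793/4 = 9948.25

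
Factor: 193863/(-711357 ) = - 31^(-1 )*7649^( - 1 ) *64621^1 = - 64621/237119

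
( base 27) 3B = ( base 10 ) 92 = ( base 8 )134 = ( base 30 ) 32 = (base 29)35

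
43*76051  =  3270193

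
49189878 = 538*91431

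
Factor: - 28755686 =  - 2^1 * 719^1*19997^1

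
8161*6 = 48966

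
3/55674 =1/18558 = 0.00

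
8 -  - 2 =10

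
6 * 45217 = 271302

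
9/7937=9/7937 = 0.00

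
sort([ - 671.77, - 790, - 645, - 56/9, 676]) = [  -  790, - 671.77, - 645, - 56/9, 676]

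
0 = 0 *10094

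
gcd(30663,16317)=9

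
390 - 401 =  - 11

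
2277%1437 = 840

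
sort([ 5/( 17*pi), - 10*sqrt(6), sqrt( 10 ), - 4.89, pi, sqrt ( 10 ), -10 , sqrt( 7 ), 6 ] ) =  [ - 10*sqrt( 6 ), - 10,  -  4.89,5/( 17 *pi), sqrt ( 7),pi, sqrt(10 )  ,  sqrt( 10 ), 6]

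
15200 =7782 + 7418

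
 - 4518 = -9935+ 5417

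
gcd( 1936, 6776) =968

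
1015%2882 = 1015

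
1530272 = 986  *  1552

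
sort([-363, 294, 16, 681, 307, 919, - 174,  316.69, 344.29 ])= [  -  363,- 174, 16, 294, 307,316.69, 344.29,681, 919 ]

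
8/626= 4/313= 0.01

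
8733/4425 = 1 + 1436/1475 = 1.97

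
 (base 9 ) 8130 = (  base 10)5940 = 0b1011100110100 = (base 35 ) 4tp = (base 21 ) d9i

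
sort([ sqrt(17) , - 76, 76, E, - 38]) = [  -  76,-38,E,sqrt ( 17),76]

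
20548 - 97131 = -76583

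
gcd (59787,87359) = 1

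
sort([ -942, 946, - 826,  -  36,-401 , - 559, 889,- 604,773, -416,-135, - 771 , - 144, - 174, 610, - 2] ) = [ - 942, - 826, - 771, - 604, - 559,-416,  -  401, - 174, - 144, - 135  , -36, - 2,610, 773,889,946]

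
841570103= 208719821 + 632850282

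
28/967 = 28/967 = 0.03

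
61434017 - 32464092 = 28969925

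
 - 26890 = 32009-58899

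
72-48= 24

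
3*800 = 2400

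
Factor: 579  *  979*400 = 2^4* 3^1*5^2*11^1*89^1*193^1 = 226736400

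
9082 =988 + 8094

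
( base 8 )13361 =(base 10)5873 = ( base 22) c2l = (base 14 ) 21d7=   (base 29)6sf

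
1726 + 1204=2930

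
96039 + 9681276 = 9777315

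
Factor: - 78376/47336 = - 101/61 = -61^( - 1 )*101^1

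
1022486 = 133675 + 888811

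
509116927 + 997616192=1506733119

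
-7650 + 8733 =1083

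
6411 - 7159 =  - 748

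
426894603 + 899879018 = 1326773621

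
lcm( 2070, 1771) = 159390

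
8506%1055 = 66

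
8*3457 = 27656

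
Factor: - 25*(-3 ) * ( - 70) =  - 5250  =  - 2^1 * 3^1*5^3*7^1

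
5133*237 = 1216521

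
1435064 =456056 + 979008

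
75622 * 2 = 151244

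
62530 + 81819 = 144349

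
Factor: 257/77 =7^( - 1) * 11^( - 1)* 257^1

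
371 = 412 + -41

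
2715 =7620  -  4905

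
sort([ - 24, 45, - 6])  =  [-24 ,-6 , 45 ] 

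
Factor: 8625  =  3^1*5^3*23^1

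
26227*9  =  236043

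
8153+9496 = 17649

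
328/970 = 164/485   =  0.34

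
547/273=2  +  1/273 = 2.00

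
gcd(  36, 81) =9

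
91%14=7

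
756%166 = 92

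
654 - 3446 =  -2792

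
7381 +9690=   17071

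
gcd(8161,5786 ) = 1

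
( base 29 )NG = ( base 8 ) 1253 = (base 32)lb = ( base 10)683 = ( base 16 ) 2AB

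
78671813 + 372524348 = 451196161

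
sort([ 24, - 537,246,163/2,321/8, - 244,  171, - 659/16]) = [ - 537, - 244, - 659/16, 24,321/8,163/2,171, 246] 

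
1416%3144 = 1416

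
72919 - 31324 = 41595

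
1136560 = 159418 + 977142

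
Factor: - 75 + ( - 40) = - 115=- 5^1*23^1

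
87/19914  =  29/6638= 0.00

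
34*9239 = 314126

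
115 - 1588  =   - 1473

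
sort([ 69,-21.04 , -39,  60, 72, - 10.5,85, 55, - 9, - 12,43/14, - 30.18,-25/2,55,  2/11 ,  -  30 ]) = [-39, - 30.18, - 30, - 21.04,- 25/2, - 12,-10.5, - 9, 2/11, 43/14, 55, 55,60, 69, 72, 85 ]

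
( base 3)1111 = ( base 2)101000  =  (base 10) 40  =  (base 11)37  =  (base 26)1e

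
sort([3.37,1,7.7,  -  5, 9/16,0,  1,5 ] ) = [ - 5,  0,9/16 , 1 , 1,3.37,5,7.7]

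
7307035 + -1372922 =5934113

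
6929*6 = 41574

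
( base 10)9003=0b10001100101011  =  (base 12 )5263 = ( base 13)4137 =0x232b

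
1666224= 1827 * 912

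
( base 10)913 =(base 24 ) 1e1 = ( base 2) 1110010001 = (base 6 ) 4121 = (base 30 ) 10D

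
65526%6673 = 5469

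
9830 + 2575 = 12405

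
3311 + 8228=11539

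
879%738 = 141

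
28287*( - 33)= - 933471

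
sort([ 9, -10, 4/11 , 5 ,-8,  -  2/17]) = [ - 10, - 8, - 2/17,4/11,5,9 ] 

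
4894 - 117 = 4777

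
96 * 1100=105600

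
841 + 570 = 1411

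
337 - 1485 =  - 1148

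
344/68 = 86/17  =  5.06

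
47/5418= 47/5418 = 0.01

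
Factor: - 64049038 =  - 2^1*19^1*31^1*54371^1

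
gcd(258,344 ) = 86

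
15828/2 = 7914= 7914.00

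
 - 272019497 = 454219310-726238807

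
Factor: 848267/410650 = 2^(- 1)* 5^( - 2) *7^1*43^( - 1)*191^( - 1 )*121181^1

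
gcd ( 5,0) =5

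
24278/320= 75  +  139/160 =75.87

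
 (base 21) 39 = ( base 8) 110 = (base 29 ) 2E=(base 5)242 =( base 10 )72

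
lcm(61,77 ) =4697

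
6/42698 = 3/21349 = 0.00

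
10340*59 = 610060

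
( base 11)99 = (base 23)4G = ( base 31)3F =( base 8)154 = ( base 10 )108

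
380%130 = 120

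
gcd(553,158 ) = 79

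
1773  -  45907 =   -  44134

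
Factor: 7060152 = 2^3*3^1*11^1*47^1*569^1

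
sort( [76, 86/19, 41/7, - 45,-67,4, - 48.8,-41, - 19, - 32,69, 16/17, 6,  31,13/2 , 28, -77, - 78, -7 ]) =[ - 78, - 77, -67,-48.8, - 45, - 41, - 32, - 19,- 7,16/17, 4, 86/19, 41/7, 6,13/2, 28,31,69,76 ]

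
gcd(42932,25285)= 1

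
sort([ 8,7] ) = [ 7,8 ] 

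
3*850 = 2550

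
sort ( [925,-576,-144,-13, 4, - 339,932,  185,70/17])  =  [ - 576, - 339,-144,  -  13,  4,  70/17,  185, 925 , 932 ]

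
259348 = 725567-466219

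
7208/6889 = 7208/6889 = 1.05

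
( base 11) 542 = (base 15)2d6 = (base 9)803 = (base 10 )651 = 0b1010001011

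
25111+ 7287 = 32398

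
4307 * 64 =275648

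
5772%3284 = 2488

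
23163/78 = 296 + 25/26 = 296.96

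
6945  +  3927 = 10872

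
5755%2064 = 1627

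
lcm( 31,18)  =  558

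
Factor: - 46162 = - 2^1 * 23081^1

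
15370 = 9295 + 6075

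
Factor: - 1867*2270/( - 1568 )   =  2^( - 4) * 5^1*7^ ( - 2 )*227^1 * 1867^1  =  2119045/784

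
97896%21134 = 13360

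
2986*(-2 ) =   -  5972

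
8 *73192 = 585536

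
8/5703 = 8/5703 = 0.00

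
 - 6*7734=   -  46404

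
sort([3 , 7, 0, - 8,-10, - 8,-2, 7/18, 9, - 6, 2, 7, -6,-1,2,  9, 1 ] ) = [ - 10,-8,-8,-6,-6,-2,- 1, 0 , 7/18,1 , 2 , 2,  3,7,  7, 9,  9 ] 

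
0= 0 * 75794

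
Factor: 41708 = 2^2*10427^1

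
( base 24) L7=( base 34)f1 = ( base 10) 511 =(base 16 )1FF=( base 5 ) 4021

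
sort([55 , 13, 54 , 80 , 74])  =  [13, 54,  55, 74,80 ] 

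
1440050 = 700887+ 739163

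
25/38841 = 25/38841 = 0.00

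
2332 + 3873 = 6205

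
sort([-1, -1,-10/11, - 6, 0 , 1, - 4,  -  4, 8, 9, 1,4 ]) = [  -  6, - 4,  -  4, - 1, - 1,-10/11, 0, 1, 1, 4, 8, 9 ]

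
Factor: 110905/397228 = 2^( - 2)*5^1*13^(  -  1)*41^1 * 541^1*7639^ ( - 1)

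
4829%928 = 189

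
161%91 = 70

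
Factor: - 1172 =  - 2^2*293^1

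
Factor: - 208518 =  - 2^1*3^1 * 23^1 * 1511^1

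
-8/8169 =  - 8/8169 = - 0.00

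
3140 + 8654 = 11794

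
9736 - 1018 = 8718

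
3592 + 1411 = 5003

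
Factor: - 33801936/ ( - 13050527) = 2^4 * 3^1*29^1*3469^1*1864361^( - 1 ) = 4828848/1864361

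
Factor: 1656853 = 11^2 *13693^1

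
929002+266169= 1195171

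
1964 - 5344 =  - 3380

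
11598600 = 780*14870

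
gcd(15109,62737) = 1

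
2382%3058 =2382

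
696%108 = 48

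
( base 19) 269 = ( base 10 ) 845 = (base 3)1011022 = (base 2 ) 1101001101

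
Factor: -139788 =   -  2^2*3^2*11^1*353^1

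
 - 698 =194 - 892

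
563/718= 563/718 = 0.78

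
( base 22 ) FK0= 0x1e14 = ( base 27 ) af5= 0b1111000010100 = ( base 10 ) 7700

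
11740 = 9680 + 2060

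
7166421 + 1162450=8328871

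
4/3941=4/3941 = 0.00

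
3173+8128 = 11301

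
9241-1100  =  8141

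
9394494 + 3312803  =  12707297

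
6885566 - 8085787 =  - 1200221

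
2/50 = 1/25 = 0.04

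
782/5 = 156+2/5 = 156.40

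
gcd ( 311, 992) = 1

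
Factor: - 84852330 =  - 2^1 * 3^1* 5^1*43^1*65777^1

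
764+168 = 932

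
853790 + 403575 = 1257365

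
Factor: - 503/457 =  - 457^( - 1 )*503^1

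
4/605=4/605 = 0.01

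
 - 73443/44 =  -1670 + 37/44 = -1669.16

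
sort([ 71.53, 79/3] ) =[ 79/3,71.53]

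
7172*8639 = 61958908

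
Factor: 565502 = 2^1*7^1*31^1 * 1303^1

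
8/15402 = 4/7701 = 0.00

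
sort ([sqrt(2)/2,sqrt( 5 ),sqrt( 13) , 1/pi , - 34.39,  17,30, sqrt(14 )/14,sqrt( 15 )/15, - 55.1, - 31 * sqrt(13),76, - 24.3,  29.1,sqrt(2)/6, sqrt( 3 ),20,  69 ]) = [ - 31 * sqrt(13),- 55.1, - 34.39, - 24.3, sqrt(2) /6,sqrt(15) /15,sqrt( 14) /14, 1/pi,sqrt(2 )/2,  sqrt( 3) , sqrt( 5 ), sqrt(13 ),17,20, 29.1,30,69, 76] 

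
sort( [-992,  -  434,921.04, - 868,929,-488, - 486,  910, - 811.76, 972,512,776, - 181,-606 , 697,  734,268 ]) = [ - 992 , - 868, - 811.76,- 606, - 488, - 486, - 434, - 181,268, 512,697,734,776,910,  921.04,929, 972 ]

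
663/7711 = 663/7711 = 0.09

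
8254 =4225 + 4029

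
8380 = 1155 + 7225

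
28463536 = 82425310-53961774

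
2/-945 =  - 2/945 = -0.00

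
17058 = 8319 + 8739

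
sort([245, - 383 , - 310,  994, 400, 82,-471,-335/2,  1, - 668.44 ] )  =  [ - 668.44,-471 ,- 383,  -  310, -335/2,  1,82,245,  400,  994 ] 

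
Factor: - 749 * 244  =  -182756  =  - 2^2*7^1 * 61^1*107^1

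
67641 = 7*9663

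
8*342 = 2736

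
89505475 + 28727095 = 118232570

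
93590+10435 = 104025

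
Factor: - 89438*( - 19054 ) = 1704151652 = 2^2*7^1*197^1*227^1*1361^1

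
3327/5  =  3327/5=665.40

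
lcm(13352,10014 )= 40056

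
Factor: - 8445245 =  - 5^1*1689049^1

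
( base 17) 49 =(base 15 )52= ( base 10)77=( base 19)41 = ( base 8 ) 115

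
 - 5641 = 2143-7784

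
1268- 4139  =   - 2871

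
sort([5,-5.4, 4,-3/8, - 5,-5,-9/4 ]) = [-5.4  ,-5 ,-5,-9/4,- 3/8, 4, 5 ]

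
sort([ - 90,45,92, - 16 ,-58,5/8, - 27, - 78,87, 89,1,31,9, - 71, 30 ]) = [-90, - 78  ,-71, - 58, - 27, - 16,5/8,1 , 9,  30, 31, 45,87,89, 92] 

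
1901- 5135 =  - 3234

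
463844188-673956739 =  - 210112551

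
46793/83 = 563 + 64/83 =563.77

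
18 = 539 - 521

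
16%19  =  16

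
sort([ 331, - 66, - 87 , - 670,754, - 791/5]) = [ - 670  , - 791/5,-87, - 66, 331, 754 ] 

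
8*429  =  3432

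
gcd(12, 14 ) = 2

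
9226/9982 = 659/713 = 0.92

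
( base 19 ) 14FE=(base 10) 8602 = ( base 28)ar6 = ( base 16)219A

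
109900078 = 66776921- - 43123157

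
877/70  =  877/70 = 12.53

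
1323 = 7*189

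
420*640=268800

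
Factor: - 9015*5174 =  - 2^1 * 3^1 * 5^1*13^1 * 199^1*601^1 = - 46643610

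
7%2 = 1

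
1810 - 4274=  - 2464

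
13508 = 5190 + 8318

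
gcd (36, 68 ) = 4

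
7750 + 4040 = 11790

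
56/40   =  7/5 = 1.40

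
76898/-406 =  - 190  +  121/203 =- 189.40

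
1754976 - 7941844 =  - 6186868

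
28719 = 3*9573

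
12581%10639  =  1942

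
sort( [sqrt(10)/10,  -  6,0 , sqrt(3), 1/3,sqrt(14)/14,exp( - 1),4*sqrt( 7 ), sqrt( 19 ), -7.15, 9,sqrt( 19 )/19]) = [ - 7.15, - 6, 0,sqrt( 19) /19, sqrt (14 )/14,sqrt( 10)/10,1/3,exp( - 1 ),sqrt(3 ),sqrt (19),9,  4*sqrt(7 ) ]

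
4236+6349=10585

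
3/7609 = 3/7609= 0.00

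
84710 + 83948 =168658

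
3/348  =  1/116 = 0.01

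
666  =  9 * 74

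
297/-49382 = - 297/49382 = - 0.01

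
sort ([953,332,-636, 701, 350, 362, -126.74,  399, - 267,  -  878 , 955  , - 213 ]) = [ - 878, - 636, - 267, - 213, - 126.74, 332 , 350,362,399,701,953, 955 ]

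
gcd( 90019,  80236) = 1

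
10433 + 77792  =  88225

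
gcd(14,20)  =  2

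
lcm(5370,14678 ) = 220170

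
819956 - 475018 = 344938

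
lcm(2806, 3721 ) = 171166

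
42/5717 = 42/5717= 0.01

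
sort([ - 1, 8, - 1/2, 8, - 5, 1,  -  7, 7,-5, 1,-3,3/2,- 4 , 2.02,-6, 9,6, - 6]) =[ - 7, - 6,  -  6,-5,-5 ,- 4, - 3  , - 1, - 1/2,1,1, 3/2,2.02,  6, 7,8,8,9 ] 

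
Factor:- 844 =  - 2^2*211^1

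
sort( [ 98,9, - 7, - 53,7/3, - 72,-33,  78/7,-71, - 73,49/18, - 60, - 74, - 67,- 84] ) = [ - 84,- 74,-73, - 72, - 71, - 67, - 60, - 53,  -  33, - 7, 7/3 , 49/18,9, 78/7, 98]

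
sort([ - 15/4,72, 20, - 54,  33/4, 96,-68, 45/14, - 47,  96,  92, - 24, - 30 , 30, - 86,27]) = [ - 86, - 68 , - 54, - 47, - 30,-24  , - 15/4,45/14,33/4, 20,27, 30,  72,92, 96,  96 ]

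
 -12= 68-80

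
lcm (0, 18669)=0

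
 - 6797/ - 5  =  1359+2/5 =1359.40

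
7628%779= 617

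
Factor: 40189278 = 2^1*3^1*1753^1*3821^1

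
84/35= 2 + 2/5 = 2.40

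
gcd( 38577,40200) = 3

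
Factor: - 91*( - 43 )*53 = 7^1*13^1*43^1*53^1 = 207389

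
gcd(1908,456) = 12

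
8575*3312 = 28400400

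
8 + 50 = 58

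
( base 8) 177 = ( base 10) 127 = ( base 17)78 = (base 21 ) 61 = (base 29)4b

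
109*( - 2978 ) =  - 324602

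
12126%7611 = 4515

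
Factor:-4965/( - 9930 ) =1/2 = 2^(- 1 ) 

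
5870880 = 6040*972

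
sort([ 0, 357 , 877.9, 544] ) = [0, 357, 544, 877.9] 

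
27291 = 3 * 9097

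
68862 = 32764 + 36098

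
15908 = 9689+6219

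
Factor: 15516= 2^2*3^2*431^1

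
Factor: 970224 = 2^4*3^1*17^1*29^1*41^1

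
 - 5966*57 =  - 340062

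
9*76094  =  684846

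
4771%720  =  451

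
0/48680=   0=0.00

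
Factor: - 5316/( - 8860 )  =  3^1*5^( - 1)  =  3/5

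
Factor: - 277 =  - 277^1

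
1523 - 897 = 626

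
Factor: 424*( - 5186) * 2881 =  - 6334927184=- 2^4*43^1*53^1*67^1*2593^1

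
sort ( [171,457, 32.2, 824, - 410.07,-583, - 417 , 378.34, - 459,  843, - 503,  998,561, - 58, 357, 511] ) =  [ - 583, - 503, - 459, - 417, - 410.07,-58,  32.2,171,357 , 378.34,457,511,561, 824,843,998 ] 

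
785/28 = 28 + 1/28  =  28.04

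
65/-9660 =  - 13/1932=- 0.01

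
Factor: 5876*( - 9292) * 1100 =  - 2^6 * 5^2 * 11^1*13^1*23^1*101^1*113^1 = - 60059771200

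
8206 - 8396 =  - 190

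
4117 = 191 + 3926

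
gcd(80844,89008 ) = 4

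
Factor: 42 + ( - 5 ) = 37^1 =37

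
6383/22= 6383/22 = 290.14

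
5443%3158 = 2285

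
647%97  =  65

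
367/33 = 11 + 4/33 = 11.12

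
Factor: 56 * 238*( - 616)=  -  8210048 = - 2^7*7^3*11^1*17^1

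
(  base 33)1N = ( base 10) 56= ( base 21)2e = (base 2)111000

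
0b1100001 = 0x61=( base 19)52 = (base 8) 141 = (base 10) 97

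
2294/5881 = 2294/5881 =0.39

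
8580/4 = 2145 = 2145.00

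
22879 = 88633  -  65754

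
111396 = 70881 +40515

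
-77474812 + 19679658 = -57795154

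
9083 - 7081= 2002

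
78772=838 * 94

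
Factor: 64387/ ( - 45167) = -67/47 = - 47^( - 1)*  67^1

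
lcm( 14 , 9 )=126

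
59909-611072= - 551163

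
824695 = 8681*95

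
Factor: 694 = 2^1*347^1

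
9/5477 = 9/5477  =  0.00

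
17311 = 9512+7799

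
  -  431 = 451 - 882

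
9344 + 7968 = 17312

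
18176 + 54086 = 72262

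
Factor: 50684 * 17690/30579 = 2^3*3^( - 1) *5^1*29^1*61^1*10193^( - 1)*12671^1 = 896599960/30579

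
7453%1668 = 781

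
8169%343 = 280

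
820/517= 820/517 = 1.59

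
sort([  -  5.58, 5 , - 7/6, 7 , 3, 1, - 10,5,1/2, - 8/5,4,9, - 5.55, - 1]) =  [ - 10, - 5.58, - 5.55, - 8/5,-7/6, - 1,1/2,1, 3,4, 5,5,7,9 ] 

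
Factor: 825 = 3^1 * 5^2*11^1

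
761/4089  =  761/4089 = 0.19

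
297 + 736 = 1033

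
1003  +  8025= 9028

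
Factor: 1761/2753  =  3^1*587^1*2753^(- 1 )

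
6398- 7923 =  - 1525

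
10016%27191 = 10016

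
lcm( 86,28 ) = 1204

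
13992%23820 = 13992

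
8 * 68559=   548472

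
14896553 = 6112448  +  8784105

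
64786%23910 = 16966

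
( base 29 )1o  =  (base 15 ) 38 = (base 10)53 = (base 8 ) 65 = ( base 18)2H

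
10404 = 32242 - 21838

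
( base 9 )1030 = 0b1011110100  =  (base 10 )756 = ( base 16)2f4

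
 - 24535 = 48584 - 73119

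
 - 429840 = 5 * ( - 85968) 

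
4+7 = 11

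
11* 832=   9152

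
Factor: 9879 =3^1*37^1*89^1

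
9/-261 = -1/29=- 0.03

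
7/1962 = 7/1962  =  0.00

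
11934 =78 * 153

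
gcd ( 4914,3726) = 54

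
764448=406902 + 357546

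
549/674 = 549/674 = 0.81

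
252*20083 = 5060916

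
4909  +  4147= 9056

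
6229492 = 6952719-723227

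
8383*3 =25149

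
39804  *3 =119412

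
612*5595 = 3424140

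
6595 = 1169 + 5426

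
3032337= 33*91889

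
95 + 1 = 96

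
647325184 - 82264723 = 565060461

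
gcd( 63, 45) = 9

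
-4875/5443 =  - 1 + 568/5443  =  - 0.90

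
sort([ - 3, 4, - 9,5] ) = [ - 9 , - 3, 4,5 ]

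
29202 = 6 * 4867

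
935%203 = 123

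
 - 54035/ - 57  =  947  +  56/57 = 947.98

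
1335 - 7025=- 5690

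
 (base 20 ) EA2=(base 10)5802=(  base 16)16aa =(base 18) HG6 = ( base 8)13252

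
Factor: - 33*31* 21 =-3^2*7^1*11^1*31^1 = - 21483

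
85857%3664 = 1585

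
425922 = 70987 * 6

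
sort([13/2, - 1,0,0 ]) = [ - 1, 0, 0, 13/2]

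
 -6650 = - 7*950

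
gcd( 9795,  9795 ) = 9795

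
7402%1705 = 582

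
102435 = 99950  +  2485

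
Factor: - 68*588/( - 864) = 833/18 =2^ ( - 1)*3^( - 2)*7^2 *17^1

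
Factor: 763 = 7^1*109^1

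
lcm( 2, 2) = 2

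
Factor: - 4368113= - 4368113^1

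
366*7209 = 2638494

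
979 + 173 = 1152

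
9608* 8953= 86020424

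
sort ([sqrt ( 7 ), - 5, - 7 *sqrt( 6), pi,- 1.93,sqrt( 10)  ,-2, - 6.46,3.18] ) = [ - 7 * sqrt(6 ), - 6.46, - 5, - 2, - 1.93,  sqrt ( 7 ),pi, sqrt( 10 ),3.18] 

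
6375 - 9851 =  - 3476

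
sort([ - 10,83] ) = [ - 10,83] 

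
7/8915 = 7/8915 = 0.00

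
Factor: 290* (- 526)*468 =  - 2^4*3^2*5^1*13^1*29^1*263^1 = -  71388720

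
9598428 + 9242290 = 18840718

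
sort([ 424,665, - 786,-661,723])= [ - 786, - 661,424,665,723 ]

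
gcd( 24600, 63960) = 4920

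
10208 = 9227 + 981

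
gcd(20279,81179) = 7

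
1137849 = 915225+222624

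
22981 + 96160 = 119141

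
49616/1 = 49616 = 49616.00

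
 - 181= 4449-4630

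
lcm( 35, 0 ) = 0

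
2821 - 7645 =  -4824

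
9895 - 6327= 3568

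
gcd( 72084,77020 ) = 4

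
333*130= 43290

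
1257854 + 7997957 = 9255811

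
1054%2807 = 1054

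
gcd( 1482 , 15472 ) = 2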